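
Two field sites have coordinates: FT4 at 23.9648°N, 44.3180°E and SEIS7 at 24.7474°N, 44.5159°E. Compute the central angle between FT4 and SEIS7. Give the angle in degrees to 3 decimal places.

Δφ = 0.7826°,  Δλ = 0.1979°
a = sin²(Δφ/2) + cos φ₁ cos φ₂ sin²(Δλ/2) = 0.000049
c = 2·arcsin(√a) = 0.014017 rad = 0.8031°

0.803°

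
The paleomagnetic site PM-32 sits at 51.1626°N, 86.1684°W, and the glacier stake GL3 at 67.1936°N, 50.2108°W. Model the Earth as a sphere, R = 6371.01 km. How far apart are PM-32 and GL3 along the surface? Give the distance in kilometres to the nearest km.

Δφ = 16.0310°,  Δλ = 35.9576°
a = sin²(Δφ/2) + cos φ₁ cos φ₂ sin²(Δλ/2) = 0.042603
c = 2·arcsin(√a) = 0.415799 rad = 23.8235°
d = R·c = 6371.01 × 0.415799 = 2649.1 km

2649 km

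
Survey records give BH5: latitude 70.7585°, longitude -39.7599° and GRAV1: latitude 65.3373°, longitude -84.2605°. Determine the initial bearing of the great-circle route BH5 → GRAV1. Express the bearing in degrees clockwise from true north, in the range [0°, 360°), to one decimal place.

273.6°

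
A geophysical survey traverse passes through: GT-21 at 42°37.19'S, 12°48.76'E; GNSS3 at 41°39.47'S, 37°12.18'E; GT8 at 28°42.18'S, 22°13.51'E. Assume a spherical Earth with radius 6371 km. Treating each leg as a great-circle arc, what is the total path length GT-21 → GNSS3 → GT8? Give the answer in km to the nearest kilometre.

3983 km

GT-21: φ = -42.61983°, λ = +12.81267°
GNSS3: φ = -41.65783°, λ = +37.20300°
GT8: φ = -28.70300°, λ = +22.22517°
GT-21→GNSS3: c = 0.315012 rad, d = 2006.94 km
GNSS3→GT8: c = 0.310165 rad, d = 1976.06 km
Total = 2006.94 + 1976.06 = 3983.00 km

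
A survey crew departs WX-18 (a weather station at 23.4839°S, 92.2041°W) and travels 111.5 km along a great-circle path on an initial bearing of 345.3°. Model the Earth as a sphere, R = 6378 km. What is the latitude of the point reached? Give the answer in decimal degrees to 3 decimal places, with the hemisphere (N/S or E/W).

δ = d/R = 111.5/6378 = 0.017482 rad
φ₂ = arcsin(sin φ₁ cos δ + cos φ₁ sin δ cos θ)
   = arcsin(-0.39849·0.99985 + 0.91717·0.01748·0.96727) = -22.51480°
λ₂ = λ₁ + atan2(sin θ sin δ cos φ₁, cos δ − sin φ₁ sin φ₂) = -92.47923°

22.515°S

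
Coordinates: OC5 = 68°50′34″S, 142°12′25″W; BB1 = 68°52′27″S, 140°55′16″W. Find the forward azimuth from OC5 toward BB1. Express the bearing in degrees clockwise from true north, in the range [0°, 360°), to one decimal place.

OC5: φ = -68.84278°, λ = -142.20694°
BB1: φ = -68.87417°, λ = -140.92111°
Δλ = 1.2858°
y = sin Δλ · cos φ₂ = 0.008088
x = cos φ₁ sin φ₂ − sin φ₁ cos φ₂ cos Δλ = -0.000632
θ = atan2(y, x) = 94.4715° → 94.4715° (mod 360°)

94.5°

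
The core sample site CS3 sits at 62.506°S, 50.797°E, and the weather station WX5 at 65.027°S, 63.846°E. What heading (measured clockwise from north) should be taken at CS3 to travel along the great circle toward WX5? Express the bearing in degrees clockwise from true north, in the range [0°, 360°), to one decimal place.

119.4°

Δλ = 13.0490°
y = sin Δλ · cos φ₂ = 0.095324
x = cos φ₁ sin φ₂ − sin φ₁ cos φ₂ cos Δλ = -0.053656
θ = atan2(y, x) = 119.3744° → 119.3744° (mod 360°)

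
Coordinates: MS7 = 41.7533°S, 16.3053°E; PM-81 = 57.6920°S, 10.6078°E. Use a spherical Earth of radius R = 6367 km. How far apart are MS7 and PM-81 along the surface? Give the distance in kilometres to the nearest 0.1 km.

1816.3 km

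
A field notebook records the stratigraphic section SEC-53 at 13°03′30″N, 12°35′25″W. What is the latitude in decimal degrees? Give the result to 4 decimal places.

13° + 3′/60 + 30″/3600 = 13 + 0.05000 + 0.00833 = 13.0583°

13.0583°N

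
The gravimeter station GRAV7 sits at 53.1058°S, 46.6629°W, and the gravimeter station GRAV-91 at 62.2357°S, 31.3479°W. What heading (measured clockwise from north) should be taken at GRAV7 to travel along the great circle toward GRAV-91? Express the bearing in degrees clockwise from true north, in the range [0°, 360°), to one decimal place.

144.4°

Δλ = 15.3150°
y = sin Δλ · cos φ₂ = 0.123039
x = cos φ₁ sin φ₂ − sin φ₁ cos φ₂ cos Δλ = -0.171903
θ = atan2(y, x) = 144.4070° → 144.4070° (mod 360°)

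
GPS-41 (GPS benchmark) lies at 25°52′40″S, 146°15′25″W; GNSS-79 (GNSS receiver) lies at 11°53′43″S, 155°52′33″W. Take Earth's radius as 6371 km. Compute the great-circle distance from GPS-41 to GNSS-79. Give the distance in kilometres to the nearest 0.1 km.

GPS-41: φ = -25.87778°, λ = -146.25694°
GNSS-79: φ = -11.89528°, λ = -155.87583°
Δφ = 13.9825°,  Δλ = -9.6189°
a = sin²(Δφ/2) + cos φ₁ cos φ₂ sin²(Δλ/2) = 0.021004
c = 2·arcsin(√a) = 0.290880 rad = 16.6662°
d = R·c = 6371 × 0.290880 = 1853.2 km

1853.2 km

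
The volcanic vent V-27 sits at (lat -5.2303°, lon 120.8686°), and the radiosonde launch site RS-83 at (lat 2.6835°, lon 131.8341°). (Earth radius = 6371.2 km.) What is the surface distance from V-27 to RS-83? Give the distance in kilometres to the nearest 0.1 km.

1502.7 km

Δφ = 7.9138°,  Δλ = 10.9655°
a = sin²(Δφ/2) + cos φ₁ cos φ₂ sin²(Δλ/2) = 0.013843
c = 2·arcsin(√a) = 0.235858 rad = 13.5137°
d = R·c = 6371.2 × 0.235858 = 1502.7 km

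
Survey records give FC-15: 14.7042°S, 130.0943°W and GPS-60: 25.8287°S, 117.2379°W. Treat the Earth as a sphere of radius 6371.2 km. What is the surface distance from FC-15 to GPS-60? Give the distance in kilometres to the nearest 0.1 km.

1822.1 km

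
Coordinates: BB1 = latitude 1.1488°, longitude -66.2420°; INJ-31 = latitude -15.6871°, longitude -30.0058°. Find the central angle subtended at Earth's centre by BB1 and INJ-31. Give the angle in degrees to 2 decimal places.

Δφ = -16.8359°,  Δλ = 36.2362°
a = sin²(Δφ/2) + cos φ₁ cos φ₂ sin²(Δλ/2) = 0.114517
c = 2·arcsin(√a) = 0.690439 rad = 39.5592°

39.56°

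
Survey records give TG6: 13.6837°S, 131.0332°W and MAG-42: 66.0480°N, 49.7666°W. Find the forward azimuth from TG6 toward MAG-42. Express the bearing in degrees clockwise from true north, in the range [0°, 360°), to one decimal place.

Δλ = 81.2666°
y = sin Δλ · cos φ₂ = 0.401264
x = cos φ₁ sin φ₂ − sin φ₁ cos φ₂ cos Δλ = 0.902529
θ = atan2(y, x) = 23.9699° → 23.9699° (mod 360°)

24.0°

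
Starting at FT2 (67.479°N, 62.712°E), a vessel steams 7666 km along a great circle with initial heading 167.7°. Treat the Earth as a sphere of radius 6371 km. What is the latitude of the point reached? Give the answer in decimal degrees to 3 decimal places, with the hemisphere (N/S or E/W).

0.993°S

δ = d/R = 7666/6371 = 1.203265 rad
φ₂ = arcsin(sin φ₁ cos δ + cos φ₁ sin δ cos θ)
   = arcsin(0.92374·0.35931 + 0.38302·0.93322·-0.97705) = -0.99278°
λ₂ = λ₁ + atan2(sin θ sin δ cos φ₁, cos δ − sin φ₁ sin φ₂) = 74.18075°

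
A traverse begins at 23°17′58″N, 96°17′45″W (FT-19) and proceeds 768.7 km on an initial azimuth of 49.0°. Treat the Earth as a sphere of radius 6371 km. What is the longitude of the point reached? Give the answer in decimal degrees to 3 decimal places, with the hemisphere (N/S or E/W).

FT-19: φ = +23.29944°, λ = -96.29583°
δ = d/R = 768.7/6371 = 0.120656 rad
φ₂ = arcsin(sin φ₁ cos δ + cos φ₁ sin δ cos θ)
   = arcsin(0.39554·0.99273 + 0.91845·0.12036·0.65606) = 27.72232°
λ₂ = λ₁ + atan2(sin θ sin δ cos φ₁, cos δ − sin φ₁ sin φ₂) = -90.40583°

90.406°W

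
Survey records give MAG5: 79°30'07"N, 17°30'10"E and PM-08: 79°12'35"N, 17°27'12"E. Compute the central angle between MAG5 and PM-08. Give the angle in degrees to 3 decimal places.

0.292°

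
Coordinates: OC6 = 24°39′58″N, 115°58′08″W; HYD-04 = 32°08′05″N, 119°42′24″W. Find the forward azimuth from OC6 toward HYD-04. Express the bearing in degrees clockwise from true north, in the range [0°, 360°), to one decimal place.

337.1°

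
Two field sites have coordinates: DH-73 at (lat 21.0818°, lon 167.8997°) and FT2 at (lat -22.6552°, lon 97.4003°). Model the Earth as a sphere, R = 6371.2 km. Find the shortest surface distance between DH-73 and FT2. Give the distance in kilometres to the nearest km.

9056 km

Δφ = -43.7370°,  Δλ = -70.4994°
a = sin²(Δφ/2) + cos φ₁ cos φ₂ sin²(Δλ/2) = 0.425555
c = 2·arcsin(√a) = 1.421352 rad = 81.4374°
d = R·c = 6371.2 × 1.421352 = 9055.7 km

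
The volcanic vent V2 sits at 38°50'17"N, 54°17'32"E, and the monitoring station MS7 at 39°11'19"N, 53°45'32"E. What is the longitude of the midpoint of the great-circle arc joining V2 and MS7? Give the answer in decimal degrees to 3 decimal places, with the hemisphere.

V2: φ = +38.83806°, λ = +54.29222°
MS7: φ = +39.18861°, λ = +53.75889°
Bx = cos φ₂ cos Δλ = 0.775037,  By = cos φ₂ sin Δλ = -0.007215
φₘ = atan2(sin φ₁ + sin φ₂, √((cos φ₁ + Bx)² + By²)) = 39.01364°
λₘ = λ₁ + atan2(By, cos φ₁ + Bx) = 54.02622°

54.026°E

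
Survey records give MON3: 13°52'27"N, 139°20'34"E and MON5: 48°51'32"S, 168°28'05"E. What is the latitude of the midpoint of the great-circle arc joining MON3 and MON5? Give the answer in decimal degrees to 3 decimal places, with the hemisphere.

MON3: φ = +13.87417°, λ = +139.34278°
MON5: φ = -48.85889°, λ = +168.46806°
Bx = cos φ₂ cos Δλ = 0.574727,  By = cos φ₂ sin Δλ = 0.320221
φₘ = atan2(sin φ₁ + sin φ₂, √((cos φ₁ + Bx)² + By²)) = -18.01496°
λₘ = λ₁ + atan2(By, cos φ₁ + Bx) = 151.04821°

18.015°S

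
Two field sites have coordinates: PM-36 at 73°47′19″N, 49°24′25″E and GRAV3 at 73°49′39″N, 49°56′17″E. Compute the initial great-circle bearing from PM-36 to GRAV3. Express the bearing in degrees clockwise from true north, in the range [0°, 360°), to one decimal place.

PM-36: φ = +73.78861°, λ = +49.40694°
GRAV3: φ = +73.82750°, λ = +49.93806°
Δλ = 0.5311°
y = sin Δλ · cos φ₂ = 0.002582
x = cos φ₁ sin φ₂ − sin φ₁ cos φ₂ cos Δλ = 0.000690
θ = atan2(y, x) = 75.0325° → 75.0325° (mod 360°)

75.0°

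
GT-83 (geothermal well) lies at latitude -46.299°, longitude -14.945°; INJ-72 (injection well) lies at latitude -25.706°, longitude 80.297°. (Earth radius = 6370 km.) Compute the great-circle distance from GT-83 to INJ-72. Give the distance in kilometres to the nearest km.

Δφ = 20.5930°,  Δλ = 95.2420°
a = sin²(Δφ/2) + cos φ₁ cos φ₂ sin²(Δλ/2) = 0.371645
c = 2·arcsin(√a) = 1.311180 rad = 75.1251°
d = R·c = 6370 × 1.311180 = 8352.2 km

8352 km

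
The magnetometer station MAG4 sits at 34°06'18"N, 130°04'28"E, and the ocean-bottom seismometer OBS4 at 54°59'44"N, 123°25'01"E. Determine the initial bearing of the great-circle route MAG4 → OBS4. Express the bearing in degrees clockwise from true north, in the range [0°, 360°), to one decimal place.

MAG4: φ = +34.10500°, λ = +130.07444°
OBS4: φ = +54.99556°, λ = +123.41694°
Δλ = -6.6575°
y = sin Δλ · cos φ₂ = -0.066504
x = cos φ₁ sin φ₂ − sin φ₁ cos φ₂ cos Δλ = 0.358753
θ = atan2(y, x) = -10.5021° → 349.4979° (mod 360°)

349.5°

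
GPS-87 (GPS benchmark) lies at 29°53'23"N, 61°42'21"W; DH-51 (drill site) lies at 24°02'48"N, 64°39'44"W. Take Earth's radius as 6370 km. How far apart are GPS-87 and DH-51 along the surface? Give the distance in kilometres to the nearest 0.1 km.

712.5 km

GPS-87: φ = +29.88972°, λ = -61.70583°
DH-51: φ = +24.04667°, λ = -64.66222°
Δφ = -5.8431°,  Δλ = -2.9564°
a = sin²(Δφ/2) + cos φ₁ cos φ₂ sin²(Δλ/2) = 0.003125
c = 2·arcsin(√a) = 0.111855 rad = 6.4088°
d = R·c = 6370 × 0.111855 = 712.5 km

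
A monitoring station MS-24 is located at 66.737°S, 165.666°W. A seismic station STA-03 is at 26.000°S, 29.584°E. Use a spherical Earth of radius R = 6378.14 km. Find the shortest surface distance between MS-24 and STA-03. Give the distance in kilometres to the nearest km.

Δφ = 40.7370°,  Δλ = -164.7500°
a = sin²(Δφ/2) + cos φ₁ cos φ₂ sin²(Δλ/2) = 0.469874
c = 2·arcsin(√a) = 1.510508 rad = 86.5458°
d = R·c = 6378.14 × 1.510508 = 9634.2 km

9634 km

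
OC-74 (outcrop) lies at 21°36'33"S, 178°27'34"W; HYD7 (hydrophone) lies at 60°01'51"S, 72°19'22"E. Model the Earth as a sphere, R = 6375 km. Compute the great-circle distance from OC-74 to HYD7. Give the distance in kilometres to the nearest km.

8950 km

OC-74: φ = -21.60917°, λ = -178.45944°
HYD7: φ = -60.03083°, λ = +72.32278°
Δφ = -38.4217°,  Δλ = -109.2178°
a = sin²(Δφ/2) + cos φ₁ cos φ₂ sin²(Δλ/2) = 0.416919
c = 2·arcsin(√a) = 1.403859 rad = 80.4352°
d = R·c = 6375 × 1.403859 = 8949.6 km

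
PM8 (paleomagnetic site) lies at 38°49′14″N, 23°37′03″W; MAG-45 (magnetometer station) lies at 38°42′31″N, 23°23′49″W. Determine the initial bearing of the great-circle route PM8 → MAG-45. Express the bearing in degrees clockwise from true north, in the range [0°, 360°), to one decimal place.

123.0°

PM8: φ = +38.82056°, λ = -23.61750°
MAG-45: φ = +38.70861°, λ = -23.39694°
Δλ = 0.2206°
y = sin Δλ · cos φ₂ = 0.003004
x = cos φ₁ sin φ₂ − sin φ₁ cos φ₂ cos Δλ = -0.001950
θ = atan2(y, x) = 122.9928° → 122.9928° (mod 360°)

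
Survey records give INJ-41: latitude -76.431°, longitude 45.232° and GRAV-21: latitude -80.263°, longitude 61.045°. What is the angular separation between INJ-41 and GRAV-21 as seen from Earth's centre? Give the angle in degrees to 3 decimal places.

4.955°

Δφ = -3.8320°,  Δλ = 15.8130°
a = sin²(Δφ/2) + cos φ₁ cos φ₂ sin²(Δλ/2) = 0.001869
c = 2·arcsin(√a) = 0.086483 rad = 4.9551°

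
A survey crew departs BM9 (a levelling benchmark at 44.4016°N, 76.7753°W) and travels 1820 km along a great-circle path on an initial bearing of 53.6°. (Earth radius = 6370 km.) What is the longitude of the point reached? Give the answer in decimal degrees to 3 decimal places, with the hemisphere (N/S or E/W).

δ = d/R = 1820/6370 = 0.285714 rad
φ₂ = arcsin(sin φ₁ cos δ + cos φ₁ sin δ cos θ)
   = arcsin(0.69968·0.95946 + 0.71445·0.28184·0.59342) = 52.26141°
λ₂ = λ₁ + atan2(sin θ sin δ cos φ₁, cos δ − sin φ₁ sin φ₂) = -55.02024°

55.020°W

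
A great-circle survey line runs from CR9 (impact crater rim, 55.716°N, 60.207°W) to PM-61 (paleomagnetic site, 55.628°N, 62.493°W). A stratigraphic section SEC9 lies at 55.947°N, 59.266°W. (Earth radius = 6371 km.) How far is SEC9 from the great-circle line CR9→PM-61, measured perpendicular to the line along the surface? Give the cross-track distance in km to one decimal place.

23.0 km

δ₁₃ = central angle CR9→SEC9 = 0.010066 rad  (haversine)
θ₁₃ = bearing CR9→SEC9 = 66.001°,  θ₁₂ = bearing CR9→PM-61 = 267.039°
dₓₜ = R·arcsin(sin δ₁₃ · sin(θ₁₃ − θ₁₂)) = 6371·arcsin(0.01007·sin(-201.038°)) = 23.023 km
|dₓₜ| = 23.023 km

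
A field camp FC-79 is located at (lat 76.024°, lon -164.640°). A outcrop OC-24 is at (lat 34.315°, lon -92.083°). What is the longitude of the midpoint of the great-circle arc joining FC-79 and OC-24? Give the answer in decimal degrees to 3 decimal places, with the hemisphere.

Bx = cos φ₂ cos Δλ = 0.247584,  By = cos φ₂ sin Δλ = 0.787970
φₘ = atan2(sin φ₁ + sin φ₂, √((cos φ₁ + Bx)² + By²)) = 58.84603°
λₘ = λ₁ + atan2(By, cos φ₁ + Bx) = -106.46824°

106.468°W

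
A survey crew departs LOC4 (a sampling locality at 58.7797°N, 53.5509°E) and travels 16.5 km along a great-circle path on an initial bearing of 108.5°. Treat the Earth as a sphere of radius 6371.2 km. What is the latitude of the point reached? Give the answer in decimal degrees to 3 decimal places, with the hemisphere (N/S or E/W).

δ = d/R = 16.5/6371.2 = 0.002590 rad
φ₂ = arcsin(sin φ₁ cos δ + cos φ₁ sin δ cos θ)
   = arcsin(0.85518·1.00000 + 0.51833·0.00259·-0.31730) = 58.73233°
λ₂ = λ₁ + atan2(sin θ sin δ cos φ₁, cos δ − sin φ₁ sin φ₂) = 53.82201°

58.732°N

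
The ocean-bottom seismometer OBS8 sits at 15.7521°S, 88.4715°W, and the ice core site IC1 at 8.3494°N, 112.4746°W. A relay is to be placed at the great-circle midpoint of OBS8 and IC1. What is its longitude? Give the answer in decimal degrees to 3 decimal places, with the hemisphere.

Bx = cos φ₂ cos Δλ = 0.903841,  By = cos φ₂ sin Δλ = -0.402475
φₘ = atan2(sin φ₁ + sin φ₂, √((cos φ₁ + Bx)² + By²)) = -3.78381°
λₘ = λ₁ + atan2(By, cos φ₁ + Bx) = -100.64126°

100.641°W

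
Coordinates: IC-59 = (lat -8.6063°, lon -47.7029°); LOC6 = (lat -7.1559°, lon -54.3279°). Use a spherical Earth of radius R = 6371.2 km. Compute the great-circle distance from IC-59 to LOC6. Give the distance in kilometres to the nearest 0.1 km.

Δφ = 1.4504°,  Δλ = -6.6250°
a = sin²(Δφ/2) + cos φ₁ cos φ₂ sin²(Δλ/2) = 0.003436
c = 2·arcsin(√a) = 0.117296 rad = 6.7205°
d = R·c = 6371.2 × 0.117296 = 747.3 km

747.3 km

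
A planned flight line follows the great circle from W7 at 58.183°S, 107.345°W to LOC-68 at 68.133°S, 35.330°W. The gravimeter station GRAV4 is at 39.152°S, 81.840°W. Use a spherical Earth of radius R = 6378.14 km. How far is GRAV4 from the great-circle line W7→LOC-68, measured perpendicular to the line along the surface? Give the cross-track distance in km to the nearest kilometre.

δ₁₃ = central angle W7→GRAV4 = 0.438239 rad  (haversine)
θ₁₃ = bearing W7→GRAV4 = 51.895°,  θ₁₂ = bearing W7→LOC-68 = 137.863°
dₓₜ = R·arcsin(sin δ₁₃ · sin(θ₁₃ − θ₁₂)) = 6378.14·arcsin(0.42435·sin(-85.968°)) = -2787.754 km
|dₓₜ| = 2787.754 km

2788 km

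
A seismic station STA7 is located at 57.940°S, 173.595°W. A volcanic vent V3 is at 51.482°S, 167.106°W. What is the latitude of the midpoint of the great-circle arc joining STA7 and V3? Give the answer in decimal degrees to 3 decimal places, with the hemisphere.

54.754°S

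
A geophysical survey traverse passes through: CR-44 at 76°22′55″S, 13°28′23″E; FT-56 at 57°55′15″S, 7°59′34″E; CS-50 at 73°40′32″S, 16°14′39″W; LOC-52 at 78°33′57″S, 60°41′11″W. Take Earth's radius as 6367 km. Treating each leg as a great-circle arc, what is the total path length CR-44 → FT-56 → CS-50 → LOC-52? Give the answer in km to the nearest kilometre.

5362 km

CR-44: φ = -76.38194°, λ = +13.47306°
FT-56: φ = -57.92083°, λ = +7.99278°
CS-50: φ = -73.67556°, λ = -16.24417°
LOC-52: φ = -78.56583°, λ = -60.68639°
CR-44→FT-56: c = 0.324007 rad, d = 2062.95 km
FT-56→CS-50: c = 0.319874 rad, d = 2036.64 km
CS-50→LOC-52: c = 0.198207 rad, d = 1261.99 km
Total = 2062.95 + 2036.64 + 1261.99 = 5361.58 km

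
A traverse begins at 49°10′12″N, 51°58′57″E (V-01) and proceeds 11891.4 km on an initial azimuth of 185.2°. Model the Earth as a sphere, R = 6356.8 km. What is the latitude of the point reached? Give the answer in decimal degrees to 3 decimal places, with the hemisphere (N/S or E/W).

V-01: φ = +49.17000°, λ = +51.98250°
δ = d/R = 11891.4/6356.8 = 1.870658 rad
φ₂ = arcsin(sin φ₁ cos δ + cos φ₁ sin δ cos θ)
   = arcsin(0.75665·-0.29539 + 0.65382·0.95538·-0.99588) = -57.73385°
λ₂ = λ₁ + atan2(sin θ sin δ cos φ₁, cos δ − sin φ₁ sin φ₂) = 42.64817°

57.734°S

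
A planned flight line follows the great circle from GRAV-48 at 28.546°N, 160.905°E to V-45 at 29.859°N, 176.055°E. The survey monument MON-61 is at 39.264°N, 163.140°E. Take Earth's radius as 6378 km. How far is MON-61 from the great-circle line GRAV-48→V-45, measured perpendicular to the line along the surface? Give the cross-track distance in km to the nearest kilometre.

δ₁₃ = central angle GRAV-48→MON-61 = 0.189826 rad  (haversine)
θ₁₃ = bearing GRAV-48→MON-61 = 9.208°,  θ₁₂ = bearing GRAV-48→V-45 = 80.650°
dₓₜ = R·arcsin(sin δ₁₃ · sin(θ₁₃ − θ₁₂)) = 6378·arcsin(0.18869·sin(-71.442°)) = -1147.052 km
|dₓₜ| = 1147.052 km

1147 km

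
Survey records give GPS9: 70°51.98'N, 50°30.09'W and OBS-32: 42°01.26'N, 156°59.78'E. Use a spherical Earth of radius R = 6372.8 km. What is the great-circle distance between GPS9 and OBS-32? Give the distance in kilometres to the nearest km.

7273 km

GPS9: φ = +70.86633°, λ = -50.50150°
OBS-32: φ = +42.02100°, λ = +156.99633°
Δφ = -28.8453°,  Δλ = -152.5022°
a = sin²(Δφ/2) + cos φ₁ cos φ₂ sin²(Δλ/2) = 0.291785
c = 2·arcsin(√a) = 1.141282 rad = 65.3906°
d = R·c = 6372.8 × 1.141282 = 7273.2 km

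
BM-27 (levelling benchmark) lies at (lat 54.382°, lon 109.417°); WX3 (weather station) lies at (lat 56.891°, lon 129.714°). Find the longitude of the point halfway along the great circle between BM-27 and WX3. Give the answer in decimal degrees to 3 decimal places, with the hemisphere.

Bx = cos φ₂ cos Δλ = 0.512316,  By = cos φ₂ sin Δλ = 0.189481
φₘ = atan2(sin φ₁ + sin φ₂, √((cos φ₁ + Bx)² + By²)) = 56.05582°
λₘ = λ₁ + atan2(By, cos φ₁ + Bx) = 119.23705°

119.237°E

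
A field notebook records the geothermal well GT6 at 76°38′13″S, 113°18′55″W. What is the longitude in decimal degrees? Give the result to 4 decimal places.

113° + 18′/60 + 55″/3600 = 113 + 0.30000 + 0.01528 = 113.3153°

113.3153°W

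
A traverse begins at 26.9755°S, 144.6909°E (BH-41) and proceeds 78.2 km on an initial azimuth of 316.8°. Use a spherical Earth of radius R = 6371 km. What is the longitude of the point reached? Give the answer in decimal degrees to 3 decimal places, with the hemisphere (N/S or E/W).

144.153°E

δ = d/R = 78.2/6371 = 0.012274 rad
φ₂ = arcsin(sin φ₁ cos δ + cos φ₁ sin δ cos θ)
   = arcsin(-0.45361·0.99992 + 0.89120·0.01227·0.72897) = -26.46182°
λ₂ = λ₁ + atan2(sin θ sin δ cos φ₁, cos δ − sin φ₁ sin φ₂) = 144.15314°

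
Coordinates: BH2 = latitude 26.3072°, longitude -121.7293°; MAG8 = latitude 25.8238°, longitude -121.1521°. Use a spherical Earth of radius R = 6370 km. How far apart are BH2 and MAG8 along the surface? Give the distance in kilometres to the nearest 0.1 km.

Δφ = -0.4834°,  Δλ = 0.5772°
a = sin²(Δφ/2) + cos φ₁ cos φ₂ sin²(Δλ/2) = 0.000038
c = 2·arcsin(√a) = 0.012372 rad = 0.7089°
d = R·c = 6370 × 0.012372 = 78.8 km

78.8 km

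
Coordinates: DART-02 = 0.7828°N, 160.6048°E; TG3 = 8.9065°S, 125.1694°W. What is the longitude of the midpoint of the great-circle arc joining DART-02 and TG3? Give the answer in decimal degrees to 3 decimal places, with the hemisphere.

Bx = cos φ₂ cos Δλ = 0.268569,  By = cos φ₂ sin Δλ = 0.950737
φₘ = atan2(sin φ₁ + sin φ₂, √((cos φ₁ + Bx)² + By²)) = -5.08864°
λₘ = λ₁ + atan2(By, cos φ₁ + Bx) = -162.54323°

162.543°W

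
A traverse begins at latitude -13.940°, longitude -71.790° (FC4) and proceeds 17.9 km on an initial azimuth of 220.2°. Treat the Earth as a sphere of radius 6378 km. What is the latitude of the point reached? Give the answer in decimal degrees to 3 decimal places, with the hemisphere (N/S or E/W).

14.063°S

δ = d/R = 17.9/6378 = 0.002807 rad
φ₂ = arcsin(sin φ₁ cos δ + cos φ₁ sin δ cos θ)
   = arcsin(-0.24091·1.00000 + 0.97055·0.00281·-0.76380) = -14.06280°
λ₂ = λ₁ + atan2(sin θ sin δ cos φ₁, cos δ − sin φ₁ sin φ₂) = -71.89700°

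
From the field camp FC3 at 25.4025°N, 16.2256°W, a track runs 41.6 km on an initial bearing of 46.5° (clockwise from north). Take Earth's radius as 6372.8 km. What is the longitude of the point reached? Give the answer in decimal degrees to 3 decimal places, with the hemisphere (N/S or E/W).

15.925°W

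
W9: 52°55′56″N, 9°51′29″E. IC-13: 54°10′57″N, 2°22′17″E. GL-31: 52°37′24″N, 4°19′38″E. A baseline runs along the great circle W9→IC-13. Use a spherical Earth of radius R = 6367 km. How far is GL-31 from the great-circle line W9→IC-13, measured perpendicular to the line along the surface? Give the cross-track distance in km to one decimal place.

138.3 km

W9: φ = +52.93222°, λ = +9.85806°
IC-13: φ = +54.18250°, λ = +2.37139°
GL-31: φ = +52.62333°, λ = +4.32722°
δ₁₃ = central angle W9→GL-31 = 0.058626 rad  (haversine)
θ₁₃ = bearing W9→GL-31 = 266.932°,  θ₁₂ = bearing W9→IC-13 = 288.694°
dₓₜ = R·arcsin(sin δ₁₃ · sin(θ₁₃ − θ₁₂)) = 6367·arcsin(0.05859·sin(-21.762°)) = -138.325 km
|dₓₜ| = 138.325 km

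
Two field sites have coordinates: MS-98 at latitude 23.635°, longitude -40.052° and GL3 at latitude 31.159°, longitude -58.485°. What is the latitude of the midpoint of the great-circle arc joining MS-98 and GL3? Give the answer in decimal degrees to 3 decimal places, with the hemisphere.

Bx = cos φ₂ cos Δλ = 0.811830,  By = cos φ₂ sin Δλ = -0.270579
φₘ = atan2(sin φ₁ + sin φ₂, √((cos φ₁ + Bx)² + By²)) = 27.70193°
λₘ = λ₁ + atan2(By, cos φ₁ + Bx) = -48.95168°

27.702°N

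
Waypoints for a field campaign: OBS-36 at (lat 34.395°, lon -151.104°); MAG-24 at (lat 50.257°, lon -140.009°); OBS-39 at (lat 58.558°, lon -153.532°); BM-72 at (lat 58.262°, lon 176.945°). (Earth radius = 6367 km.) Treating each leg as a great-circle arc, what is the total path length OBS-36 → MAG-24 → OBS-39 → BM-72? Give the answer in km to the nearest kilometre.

4951 km

OBS-36→MAG-24: c = 0.310888 rad, d = 1979.42 km
MAG-24→OBS-39: c = 0.198937 rad, d = 1266.63 km
OBS-39→BM-72: c = 0.267789 rad, d = 1705.02 km
Total = 1979.42 + 1266.63 + 1705.02 = 4951.07 km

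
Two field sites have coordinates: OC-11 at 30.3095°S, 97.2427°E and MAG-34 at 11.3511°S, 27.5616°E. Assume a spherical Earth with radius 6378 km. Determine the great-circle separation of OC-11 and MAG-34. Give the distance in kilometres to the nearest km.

7441 km

Δφ = 18.9584°,  Δλ = -69.6811°
a = sin²(Δφ/2) + cos φ₁ cos φ₂ sin²(Δλ/2) = 0.303377
c = 2·arcsin(√a) = 1.166636 rad = 66.8433°
d = R·c = 6378 × 1.166636 = 7440.8 km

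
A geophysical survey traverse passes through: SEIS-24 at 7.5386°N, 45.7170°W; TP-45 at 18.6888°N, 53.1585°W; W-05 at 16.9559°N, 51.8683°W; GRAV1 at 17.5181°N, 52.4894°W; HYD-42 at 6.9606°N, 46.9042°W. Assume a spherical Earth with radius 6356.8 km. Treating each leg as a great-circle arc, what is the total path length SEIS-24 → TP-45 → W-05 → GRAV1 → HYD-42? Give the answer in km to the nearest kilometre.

3119 km

SEIS-24→TP-45: c = 0.231975 rad, d = 1474.62 km
TP-45→W-05: c = 0.037071 rad, d = 235.65 km
W-05→GRAV1: c = 0.014264 rad, d = 90.68 km
GRAV1→HYD-42: c = 0.207361 rad, d = 1318.15 km
Total = 1474.62 + 235.65 + 90.68 + 1318.15 = 3119.10 km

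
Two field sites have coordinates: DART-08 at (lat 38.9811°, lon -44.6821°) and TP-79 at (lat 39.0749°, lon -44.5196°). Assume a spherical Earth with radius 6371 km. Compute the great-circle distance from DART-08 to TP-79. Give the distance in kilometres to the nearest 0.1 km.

17.5 km

Δφ = 0.0938°,  Δλ = 0.1625°
a = sin²(Δφ/2) + cos φ₁ cos φ₂ sin²(Δλ/2) = 0.000002
c = 2·arcsin(√a) = 0.002745 rad = 0.1573°
d = R·c = 6371 × 0.002745 = 17.5 km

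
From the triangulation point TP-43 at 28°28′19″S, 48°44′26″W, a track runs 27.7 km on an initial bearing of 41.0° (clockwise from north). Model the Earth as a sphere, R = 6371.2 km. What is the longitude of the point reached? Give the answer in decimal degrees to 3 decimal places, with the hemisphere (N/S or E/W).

TP-43: φ = -28.47194°, λ = -48.74056°
δ = d/R = 27.7/6371.2 = 0.004348 rad
φ₂ = arcsin(sin φ₁ cos δ + cos φ₁ sin δ cos θ)
   = arcsin(-0.47673·0.99999 + 0.87905·0.00435·0.75471) = -28.28382°
λ₂ = λ₁ + atan2(sin θ sin δ cos φ₁, cos δ − sin φ₁ sin φ₂) = -48.55497°

48.555°W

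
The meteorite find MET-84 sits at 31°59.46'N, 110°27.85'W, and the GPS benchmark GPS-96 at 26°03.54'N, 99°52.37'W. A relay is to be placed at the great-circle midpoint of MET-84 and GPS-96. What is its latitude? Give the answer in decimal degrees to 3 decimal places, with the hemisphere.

MET-84: φ = +31.99100°, λ = -110.46417°
GPS-96: φ = +26.05900°, λ = -99.87283°
Bx = cos φ₂ cos Δλ = 0.883037,  By = cos φ₂ sin Δλ = 0.165118
φₘ = atan2(sin φ₁ + sin φ₂, √((cos φ₁ + Bx)² + By²)) = 29.12901°
λₘ = λ₁ + atan2(By, cos φ₁ + Bx) = -105.01582°

29.129°N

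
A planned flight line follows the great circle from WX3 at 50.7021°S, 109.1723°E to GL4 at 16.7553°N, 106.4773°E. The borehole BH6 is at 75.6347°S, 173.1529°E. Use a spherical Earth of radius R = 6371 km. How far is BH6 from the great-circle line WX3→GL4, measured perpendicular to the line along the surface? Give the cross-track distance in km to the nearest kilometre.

1263 km

δ₁₃ = central angle WX3→BH6 = 0.611828 rad  (haversine)
θ₁₃ = bearing WX3→BH6 = 157.159°,  θ₁₂ = bearing WX3→GL4 = 357.207°
dₓₜ = R·arcsin(sin δ₁₃ · sin(θ₁₃ − θ₁₂)) = 6371·arcsin(0.57436·sin(-200.048°)) = 1262.677 km
|dₓₜ| = 1262.677 km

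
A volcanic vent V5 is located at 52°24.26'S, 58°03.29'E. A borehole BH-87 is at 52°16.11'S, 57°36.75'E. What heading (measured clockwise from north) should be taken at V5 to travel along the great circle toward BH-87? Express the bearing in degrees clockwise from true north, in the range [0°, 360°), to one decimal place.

V5: φ = -52.40433°, λ = +58.05483°
BH-87: φ = -52.26850°, λ = +57.61250°
Δλ = -0.4423°
y = sin Δλ · cos φ₂ = -0.004724
x = cos φ₁ sin φ₂ − sin φ₁ cos φ₂ cos Δλ = 0.002356
θ = atan2(y, x) = -63.4924° → 296.5076° (mod 360°)

296.5°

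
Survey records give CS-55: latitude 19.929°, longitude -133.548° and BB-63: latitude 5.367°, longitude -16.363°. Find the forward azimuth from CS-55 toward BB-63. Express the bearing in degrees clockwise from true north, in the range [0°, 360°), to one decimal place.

Δλ = 117.1850°
y = sin Δλ · cos φ₂ = 0.885636
x = cos φ₁ sin φ₂ − sin φ₁ cos φ₂ cos Δλ = 0.242976
θ = atan2(y, x) = 74.6583° → 74.6583° (mod 360°)

74.7°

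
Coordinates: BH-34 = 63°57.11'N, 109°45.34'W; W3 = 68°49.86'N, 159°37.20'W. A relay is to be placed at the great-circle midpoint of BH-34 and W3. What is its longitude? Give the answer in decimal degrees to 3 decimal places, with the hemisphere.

132.093°W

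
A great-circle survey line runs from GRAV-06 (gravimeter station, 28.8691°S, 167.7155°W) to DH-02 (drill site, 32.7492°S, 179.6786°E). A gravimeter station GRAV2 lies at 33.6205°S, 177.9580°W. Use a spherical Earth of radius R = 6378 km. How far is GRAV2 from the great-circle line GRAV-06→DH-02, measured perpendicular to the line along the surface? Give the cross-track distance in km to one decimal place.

δ₁₃ = central angle GRAV-06→GRAV2 = 0.173756 rad  (haversine)
θ₁₃ = bearing GRAV-06→GRAV2 = 238.923°,  θ₁₂ = bearing GRAV-06→DH-02 = 247.121°
dₓₜ = R·arcsin(sin δ₁₃ · sin(θ₁₃ − θ₁₂)) = 6378·arcsin(0.17288·sin(-8.197°)) = -157.238 km
|dₓₜ| = 157.238 km

157.2 km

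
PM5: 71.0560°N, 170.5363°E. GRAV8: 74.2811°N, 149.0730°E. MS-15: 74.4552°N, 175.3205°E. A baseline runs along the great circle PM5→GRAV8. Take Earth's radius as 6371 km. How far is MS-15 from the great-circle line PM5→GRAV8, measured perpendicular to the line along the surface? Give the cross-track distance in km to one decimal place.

δ₁₃ = central angle PM5→MS-15 = 0.064237 rad  (haversine)
θ₁₃ = bearing PM5→MS-15 = 20.377°,  θ₁₂ = bearing PM5→GRAV8 = 306.752°
dₓₜ = R·arcsin(sin δ₁₃ · sin(θ₁₃ − θ₁₂)) = 6371·arcsin(0.06419·sin(-286.375°)) = 392.630 km
|dₓₜ| = 392.630 km

392.6 km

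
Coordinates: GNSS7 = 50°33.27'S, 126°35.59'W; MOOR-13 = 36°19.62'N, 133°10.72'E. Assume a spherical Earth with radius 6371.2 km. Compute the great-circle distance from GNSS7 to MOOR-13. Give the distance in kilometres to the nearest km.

13706 km

GNSS7: φ = -50.55450°, λ = -126.59317°
MOOR-13: φ = +36.32700°, λ = +133.17867°
Δφ = 86.8815°,  Δλ = -100.2282°
a = sin²(Δφ/2) + cos φ₁ cos φ₂ sin²(Δλ/2) = 0.774177
c = 2·arcsin(√a) = 2.151191 rad = 123.2542°
d = R·c = 6371.2 × 2.151191 = 13705.7 km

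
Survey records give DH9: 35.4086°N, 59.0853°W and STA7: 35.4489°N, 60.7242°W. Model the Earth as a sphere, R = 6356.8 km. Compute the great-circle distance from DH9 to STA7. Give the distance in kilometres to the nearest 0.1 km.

Δφ = 0.0403°,  Δλ = -1.6389°
a = sin²(Δφ/2) + cos φ₁ cos φ₂ sin²(Δλ/2) = 0.000136
c = 2·arcsin(√a) = 0.023318 rad = 1.3360°
d = R·c = 6356.8 × 0.023318 = 148.2 km

148.2 km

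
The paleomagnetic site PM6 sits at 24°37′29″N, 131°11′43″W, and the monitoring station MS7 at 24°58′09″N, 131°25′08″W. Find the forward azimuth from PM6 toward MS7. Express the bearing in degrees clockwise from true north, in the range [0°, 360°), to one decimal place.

329.5°

PM6: φ = +24.62472°, λ = -131.19528°
MS7: φ = +24.96917°, λ = -131.41889°
Δλ = -0.2236°
y = sin Δλ · cos φ₂ = -0.003538
x = cos φ₁ sin φ₂ − sin φ₁ cos φ₂ cos Δλ = 0.006015
θ = atan2(y, x) = -30.4656° → 329.5344° (mod 360°)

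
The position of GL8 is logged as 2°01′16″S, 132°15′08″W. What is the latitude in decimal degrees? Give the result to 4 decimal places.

2° + 1′/60 + 16″/3600 = 2 + 0.01667 + 0.00444 = 2.0211°

2.0211°S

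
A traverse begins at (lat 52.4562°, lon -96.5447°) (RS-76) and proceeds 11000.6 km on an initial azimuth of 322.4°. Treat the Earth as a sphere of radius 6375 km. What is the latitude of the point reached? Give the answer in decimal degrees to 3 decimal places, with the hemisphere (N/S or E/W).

δ = d/R = 11000.6/6375 = 1.725584 rad
φ₂ = arcsin(sin φ₁ cos δ + cos φ₁ sin δ cos θ)
   = arcsin(0.79289·-0.15417 + 0.60937·0.98804·0.79229) = 20.78018°
λ₂ = λ₁ + atan2(sin θ sin δ cos φ₁, cos δ − sin φ₁ sin φ₂) = 123.60563°

20.780°N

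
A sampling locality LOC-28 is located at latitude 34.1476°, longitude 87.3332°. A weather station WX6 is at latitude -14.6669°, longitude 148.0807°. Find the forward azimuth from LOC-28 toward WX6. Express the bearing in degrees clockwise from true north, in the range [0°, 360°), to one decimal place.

119.4°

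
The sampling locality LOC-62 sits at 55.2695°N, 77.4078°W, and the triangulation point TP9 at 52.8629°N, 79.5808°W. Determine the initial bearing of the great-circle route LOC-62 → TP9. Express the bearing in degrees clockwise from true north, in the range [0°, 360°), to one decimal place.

Δλ = -2.1730°
y = sin Δλ · cos φ₂ = -0.022891
x = cos φ₁ sin φ₂ − sin φ₁ cos φ₂ cos Δλ = -0.041634
θ = atan2(y, x) = -151.1969° → 208.8031° (mod 360°)

208.8°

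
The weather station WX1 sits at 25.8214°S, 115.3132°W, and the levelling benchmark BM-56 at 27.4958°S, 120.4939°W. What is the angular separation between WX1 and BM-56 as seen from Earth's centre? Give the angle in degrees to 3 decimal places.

4.923°

Δφ = -1.6744°,  Δλ = -5.1807°
a = sin²(Δφ/2) + cos φ₁ cos φ₂ sin²(Δλ/2) = 0.001844
c = 2·arcsin(√a) = 0.085920 rad = 4.9229°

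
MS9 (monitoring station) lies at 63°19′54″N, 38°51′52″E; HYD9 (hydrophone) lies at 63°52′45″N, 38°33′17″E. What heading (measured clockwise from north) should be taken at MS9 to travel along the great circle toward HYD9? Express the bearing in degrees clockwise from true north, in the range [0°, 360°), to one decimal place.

MS9: φ = +63.33167°, λ = +38.86444°
HYD9: φ = +63.87917°, λ = +38.55472°
Δλ = -0.3097°
y = sin Δλ · cos φ₂ = -0.002380
x = cos φ₁ sin φ₂ − sin φ₁ cos φ₂ cos Δλ = 0.009561
θ = atan2(y, x) = -13.9776° → 346.0224° (mod 360°)

346.0°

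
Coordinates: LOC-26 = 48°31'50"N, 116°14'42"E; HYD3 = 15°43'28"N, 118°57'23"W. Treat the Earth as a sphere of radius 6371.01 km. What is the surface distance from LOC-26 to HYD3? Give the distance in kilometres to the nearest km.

11036 km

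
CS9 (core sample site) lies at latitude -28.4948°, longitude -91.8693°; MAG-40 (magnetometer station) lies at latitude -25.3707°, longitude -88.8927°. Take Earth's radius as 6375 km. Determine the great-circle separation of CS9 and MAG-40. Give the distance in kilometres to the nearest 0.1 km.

Δφ = 3.1241°,  Δλ = 2.9766°
a = sin²(Δφ/2) + cos φ₁ cos φ₂ sin²(Δλ/2) = 0.001279
c = 2·arcsin(√a) = 0.071535 rad = 4.0987°
d = R·c = 6375 × 0.071535 = 456.0 km

456.0 km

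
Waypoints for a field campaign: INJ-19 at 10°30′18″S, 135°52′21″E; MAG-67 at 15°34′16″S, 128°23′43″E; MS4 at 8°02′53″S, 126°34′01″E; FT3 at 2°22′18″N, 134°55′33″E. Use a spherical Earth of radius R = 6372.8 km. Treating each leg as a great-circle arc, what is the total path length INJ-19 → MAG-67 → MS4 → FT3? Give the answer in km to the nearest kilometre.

3331 km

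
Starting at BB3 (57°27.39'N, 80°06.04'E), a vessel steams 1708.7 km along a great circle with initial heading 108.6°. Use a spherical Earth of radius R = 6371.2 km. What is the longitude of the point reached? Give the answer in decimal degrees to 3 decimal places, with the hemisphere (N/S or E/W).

103.160°E

BB3: φ = +57.45650°, λ = +80.10067°
δ = d/R = 1708.7/6371.2 = 0.268191 rad
φ₂ = arcsin(sin φ₁ cos δ + cos φ₁ sin δ cos θ)
   = arcsin(0.84298·0.96425 + 0.53794·0.26499·-0.31896) = 50.11931°
λ₂ = λ₁ + atan2(sin θ sin δ cos φ₁, cos δ − sin φ₁ sin φ₂) = 103.16026°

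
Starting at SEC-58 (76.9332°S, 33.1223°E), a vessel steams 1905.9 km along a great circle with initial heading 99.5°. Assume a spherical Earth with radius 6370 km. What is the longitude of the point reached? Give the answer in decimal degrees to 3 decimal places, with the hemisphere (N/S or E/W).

93.003°E

δ = d/R = 1905.9/6370 = 0.299199 rad
φ₂ = arcsin(sin φ₁ cos δ + cos φ₁ sin δ cos θ)
   = arcsin(-0.97411·0.95557 + 0.22609·0.29476·-0.16505) = -70.36103°
λ₂ = λ₁ + atan2(sin θ sin δ cos φ₁, cos δ − sin φ₁ sin φ₂) = 93.00266°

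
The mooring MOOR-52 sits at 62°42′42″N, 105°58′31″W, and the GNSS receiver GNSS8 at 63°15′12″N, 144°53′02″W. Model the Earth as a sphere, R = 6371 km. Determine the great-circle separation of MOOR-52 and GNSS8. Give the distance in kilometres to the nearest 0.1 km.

MOOR-52: φ = +62.71167°, λ = -105.97528°
GNSS8: φ = +63.25333°, λ = -144.88389°
Δφ = 0.5417°,  Δλ = -38.9086°
a = sin²(Δφ/2) + cos φ₁ cos φ₂ sin²(Δλ/2) = 0.022910
c = 2·arcsin(√a) = 0.303888 rad = 17.4115°
d = R·c = 6371 × 0.303888 = 1936.1 km

1936.1 km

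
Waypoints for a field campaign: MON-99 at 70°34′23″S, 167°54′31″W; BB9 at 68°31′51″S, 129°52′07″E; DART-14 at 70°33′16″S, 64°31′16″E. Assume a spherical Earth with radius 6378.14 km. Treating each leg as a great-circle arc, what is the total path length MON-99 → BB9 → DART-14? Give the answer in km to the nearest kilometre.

MON-99: φ = -70.57306°, λ = -167.90861°
BB9: φ = -68.53083°, λ = +129.86861°
DART-14: φ = -70.55444°, λ = +64.52111°
MON-99→BB9: c = 0.364328 rad, d = 2323.73 km
BB9→DART-14: c = 0.380836 rad, d = 2429.02 km
Total = 2323.73 + 2429.02 = 4752.76 km

4753 km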